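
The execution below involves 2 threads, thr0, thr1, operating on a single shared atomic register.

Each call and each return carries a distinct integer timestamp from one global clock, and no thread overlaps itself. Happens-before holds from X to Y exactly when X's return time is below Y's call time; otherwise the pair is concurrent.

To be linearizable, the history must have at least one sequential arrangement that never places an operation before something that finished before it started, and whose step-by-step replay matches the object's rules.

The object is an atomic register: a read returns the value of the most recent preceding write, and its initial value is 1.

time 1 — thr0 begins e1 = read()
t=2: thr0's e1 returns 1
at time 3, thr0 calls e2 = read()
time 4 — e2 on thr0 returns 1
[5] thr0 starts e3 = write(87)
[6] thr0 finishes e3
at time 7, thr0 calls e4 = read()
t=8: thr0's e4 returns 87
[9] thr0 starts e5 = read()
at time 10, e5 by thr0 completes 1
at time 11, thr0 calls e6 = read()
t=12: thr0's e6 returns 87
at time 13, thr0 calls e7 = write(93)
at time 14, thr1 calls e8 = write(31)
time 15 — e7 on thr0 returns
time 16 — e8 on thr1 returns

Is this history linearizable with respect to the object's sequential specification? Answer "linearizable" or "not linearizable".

not linearizable

the violation lands at event 10, e5's response at time 10: events 1..9 linearize, events 1..10 do not
the sole real-time-consistent order of 5 completed operations fails the atomic register replay
sample order e1, e2, e3, e4, e5 stalls at step 5 — e5 read() → 1 has no legal effect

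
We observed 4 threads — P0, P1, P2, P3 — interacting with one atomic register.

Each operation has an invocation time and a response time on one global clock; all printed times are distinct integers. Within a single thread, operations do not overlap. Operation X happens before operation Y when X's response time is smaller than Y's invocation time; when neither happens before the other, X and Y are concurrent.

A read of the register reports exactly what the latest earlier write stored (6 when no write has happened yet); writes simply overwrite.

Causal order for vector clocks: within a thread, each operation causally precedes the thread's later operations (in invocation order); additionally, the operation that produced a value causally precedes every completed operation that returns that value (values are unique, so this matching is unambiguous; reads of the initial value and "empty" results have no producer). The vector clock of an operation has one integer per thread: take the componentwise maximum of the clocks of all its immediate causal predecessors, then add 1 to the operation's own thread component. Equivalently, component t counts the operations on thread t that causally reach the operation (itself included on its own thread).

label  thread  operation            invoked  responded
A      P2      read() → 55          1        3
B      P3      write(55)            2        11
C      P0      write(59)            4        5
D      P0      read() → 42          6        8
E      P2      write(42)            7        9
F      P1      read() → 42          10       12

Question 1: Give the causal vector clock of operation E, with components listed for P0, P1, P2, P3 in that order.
Answer: (0, 0, 2, 1)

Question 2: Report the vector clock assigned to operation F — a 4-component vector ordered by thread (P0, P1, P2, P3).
Answer: (0, 1, 2, 1)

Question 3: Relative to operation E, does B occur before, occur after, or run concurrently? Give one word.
Answer: concurrent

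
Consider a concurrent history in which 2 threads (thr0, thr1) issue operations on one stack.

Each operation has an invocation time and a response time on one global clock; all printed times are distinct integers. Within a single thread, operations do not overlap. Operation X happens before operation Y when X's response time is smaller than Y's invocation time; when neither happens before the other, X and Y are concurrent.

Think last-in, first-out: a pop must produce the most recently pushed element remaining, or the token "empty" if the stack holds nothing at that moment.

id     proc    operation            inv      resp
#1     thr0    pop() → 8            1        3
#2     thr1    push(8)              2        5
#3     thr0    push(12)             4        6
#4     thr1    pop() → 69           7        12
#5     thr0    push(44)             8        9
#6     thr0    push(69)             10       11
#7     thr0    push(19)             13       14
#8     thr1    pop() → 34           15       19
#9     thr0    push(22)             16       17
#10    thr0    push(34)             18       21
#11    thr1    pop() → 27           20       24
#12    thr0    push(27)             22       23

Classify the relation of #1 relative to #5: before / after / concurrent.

before

#1 spans [1,3], #5 spans [8,9]
resp(#1)=3 < inv(#5)=8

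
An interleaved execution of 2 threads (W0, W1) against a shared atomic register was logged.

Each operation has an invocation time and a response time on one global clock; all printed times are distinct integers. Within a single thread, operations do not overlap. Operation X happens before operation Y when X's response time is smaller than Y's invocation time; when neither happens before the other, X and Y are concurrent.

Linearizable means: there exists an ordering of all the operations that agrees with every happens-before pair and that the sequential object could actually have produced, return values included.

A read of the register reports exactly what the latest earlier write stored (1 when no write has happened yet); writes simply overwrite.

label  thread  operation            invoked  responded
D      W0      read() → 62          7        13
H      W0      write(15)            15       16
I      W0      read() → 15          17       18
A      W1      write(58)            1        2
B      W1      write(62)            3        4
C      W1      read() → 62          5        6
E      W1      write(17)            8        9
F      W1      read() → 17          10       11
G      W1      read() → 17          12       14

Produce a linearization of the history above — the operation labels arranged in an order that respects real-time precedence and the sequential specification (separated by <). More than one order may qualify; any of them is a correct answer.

after step 1 (A write(58)): value 58
after step 2 (B write(62)): value 62
after step 3 (C read() → 62): value 62
after step 4 (D read() → 62): value 62
after step 5 (E write(17)): value 17
after step 6 (F read() → 17): value 17
after step 7 (G read() → 17): value 17
after step 8 (H write(15)): value 15
after step 9 (I read() → 15): value 15

A < B < C < D < E < F < G < H < I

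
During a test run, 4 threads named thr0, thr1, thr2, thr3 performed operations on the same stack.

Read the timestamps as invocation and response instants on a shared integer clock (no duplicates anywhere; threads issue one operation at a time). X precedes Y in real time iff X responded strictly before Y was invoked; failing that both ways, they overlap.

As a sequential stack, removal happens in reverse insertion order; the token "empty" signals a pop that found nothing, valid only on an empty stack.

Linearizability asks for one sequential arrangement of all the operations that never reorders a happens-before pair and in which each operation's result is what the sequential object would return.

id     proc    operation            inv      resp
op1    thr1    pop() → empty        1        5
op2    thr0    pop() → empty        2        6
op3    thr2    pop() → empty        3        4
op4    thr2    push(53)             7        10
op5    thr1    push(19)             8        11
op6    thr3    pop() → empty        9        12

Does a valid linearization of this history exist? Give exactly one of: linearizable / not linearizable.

witness order: op1, op2, op3, op6, op4, op5
after step 1 (op1 pop() → empty): stack <>
after step 2 (op2 pop() → empty): stack <>
after step 3 (op3 pop() → empty): stack <>
after step 4 (op6 pop() → empty): stack <>
after step 5 (op4 push(53)): stack <53>
after step 6 (op5 push(19)): stack <53,19>

linearizable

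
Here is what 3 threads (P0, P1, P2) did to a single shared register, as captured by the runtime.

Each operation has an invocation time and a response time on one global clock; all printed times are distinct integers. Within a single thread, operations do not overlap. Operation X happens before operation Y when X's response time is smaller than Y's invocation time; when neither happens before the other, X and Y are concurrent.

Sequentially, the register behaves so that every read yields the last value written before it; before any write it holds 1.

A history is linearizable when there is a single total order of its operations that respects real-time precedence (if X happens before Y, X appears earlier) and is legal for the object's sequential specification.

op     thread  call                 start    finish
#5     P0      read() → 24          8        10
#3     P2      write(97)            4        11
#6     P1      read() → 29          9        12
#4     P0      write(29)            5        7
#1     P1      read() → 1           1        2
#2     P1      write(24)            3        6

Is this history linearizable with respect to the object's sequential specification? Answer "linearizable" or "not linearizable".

prefix check: 1..11 passes, 1..12 fails once #6's time-12 response joins
no legal order exists: 20 real-time-consistent candidates over 6 completed register operations, all rejected
one such order, #1, #2, #3, #4, #5, #6, breaks at step 5 where #5 read() → 24 is illegal
one such order, #1, #2, #3, #4, #6, #5, breaks at step 6 where #5 read() → 24 is illegal

not linearizable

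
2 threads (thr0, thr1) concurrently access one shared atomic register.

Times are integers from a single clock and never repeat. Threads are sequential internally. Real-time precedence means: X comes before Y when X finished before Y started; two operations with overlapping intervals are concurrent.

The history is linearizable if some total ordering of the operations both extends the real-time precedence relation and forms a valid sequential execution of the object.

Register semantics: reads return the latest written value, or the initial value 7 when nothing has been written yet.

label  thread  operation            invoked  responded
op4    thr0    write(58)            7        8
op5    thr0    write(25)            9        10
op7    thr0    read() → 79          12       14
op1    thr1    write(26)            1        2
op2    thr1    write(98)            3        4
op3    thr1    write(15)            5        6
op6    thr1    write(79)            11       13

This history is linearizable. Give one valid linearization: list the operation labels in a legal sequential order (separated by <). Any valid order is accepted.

op1 < op2 < op3 < op4 < op5 < op6 < op7

after step 1 (op1 write(26)): value 26
after step 2 (op2 write(98)): value 98
after step 3 (op3 write(15)): value 15
after step 4 (op4 write(58)): value 58
after step 5 (op5 write(25)): value 25
after step 6 (op6 write(79)): value 79
after step 7 (op7 read() → 79): value 79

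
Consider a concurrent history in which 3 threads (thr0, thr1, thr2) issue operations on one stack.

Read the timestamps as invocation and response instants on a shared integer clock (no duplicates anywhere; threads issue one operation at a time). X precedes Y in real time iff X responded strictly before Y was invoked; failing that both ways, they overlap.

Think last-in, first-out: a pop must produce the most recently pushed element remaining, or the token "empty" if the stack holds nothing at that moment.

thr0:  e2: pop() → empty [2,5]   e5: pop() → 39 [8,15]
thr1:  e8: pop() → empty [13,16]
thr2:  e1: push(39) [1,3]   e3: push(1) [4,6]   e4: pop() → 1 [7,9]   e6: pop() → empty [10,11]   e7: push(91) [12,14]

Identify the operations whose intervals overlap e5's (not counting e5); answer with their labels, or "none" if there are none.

e4, e6, e7, e8

e5 spans [8,15]: anything still running between times 8 and 15 counts as concurrent
e1 [1,3]: before
e2 [2,5]: before
e3 [4,6]: before
e4 [7,9]: concurrent
e6 [10,11]: concurrent
e7 [12,14]: concurrent
e8 [13,16]: concurrent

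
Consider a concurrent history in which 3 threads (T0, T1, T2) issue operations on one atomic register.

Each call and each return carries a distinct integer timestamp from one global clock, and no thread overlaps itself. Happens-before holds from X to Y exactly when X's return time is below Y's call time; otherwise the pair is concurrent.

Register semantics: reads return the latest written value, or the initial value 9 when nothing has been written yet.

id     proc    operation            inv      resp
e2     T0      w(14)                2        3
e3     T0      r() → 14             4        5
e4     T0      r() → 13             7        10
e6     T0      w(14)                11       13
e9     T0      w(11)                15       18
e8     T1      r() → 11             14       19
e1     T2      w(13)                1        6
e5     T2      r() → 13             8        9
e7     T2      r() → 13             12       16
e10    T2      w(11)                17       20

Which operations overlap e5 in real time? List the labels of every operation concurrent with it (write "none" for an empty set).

e4

overlap test against e5 [8,9]: concurrent iff the interval meets 8..9
e1 [1,6]: before
e2 [2,3]: before
e3 [4,5]: before
e4 [7,10]: concurrent
e6 [11,13]: after
e7 [12,16]: after
e8 [14,19]: after
e9 [15,18]: after
e10 [17,20]: after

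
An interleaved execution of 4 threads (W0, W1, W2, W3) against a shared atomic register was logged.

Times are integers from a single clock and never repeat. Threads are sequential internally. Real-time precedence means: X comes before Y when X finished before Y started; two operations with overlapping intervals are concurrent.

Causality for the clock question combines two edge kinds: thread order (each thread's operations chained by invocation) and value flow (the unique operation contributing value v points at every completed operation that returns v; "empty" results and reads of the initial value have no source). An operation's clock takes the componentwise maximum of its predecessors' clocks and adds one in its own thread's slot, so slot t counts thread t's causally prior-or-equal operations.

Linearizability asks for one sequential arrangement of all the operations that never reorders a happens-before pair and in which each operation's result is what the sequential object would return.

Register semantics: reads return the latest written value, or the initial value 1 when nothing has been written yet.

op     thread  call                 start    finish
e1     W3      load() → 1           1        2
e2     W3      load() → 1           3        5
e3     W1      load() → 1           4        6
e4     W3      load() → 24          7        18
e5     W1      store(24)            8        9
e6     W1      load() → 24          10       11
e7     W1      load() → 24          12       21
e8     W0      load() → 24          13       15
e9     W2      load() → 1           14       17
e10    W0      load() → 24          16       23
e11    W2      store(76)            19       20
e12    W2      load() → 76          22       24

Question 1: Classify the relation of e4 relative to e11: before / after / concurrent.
before

e4 spans [7,18], e11 spans [19,20]
resp(e4)=18 < inv(e11)=19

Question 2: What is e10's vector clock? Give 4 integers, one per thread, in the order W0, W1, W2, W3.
(2, 2, 0, 0)

no predecessors for e1 (invoked 1): W3 increments from zero → (0, 0, 0, 1)
no predecessors for e9 (invoked 14): W2 increments from zero → (0, 0, 1, 0)
no predecessors for e3 (invoked 4): W1 increments from zero → (0, 1, 0, 0)
VC(e2, invoked at 3): max of VC(e1)=(0, 0, 0, 1), then +1 on thread W3 → (0, 0, 0, 2)
VC(e11, invoked at 19): max of VC(e9)=(0, 0, 1, 0), then +1 on thread W2 → (0, 0, 2, 0)
VC(e5, invoked at 8): max of VC(e3)=(0, 1, 0, 0), then +1 on thread W1 → (0, 2, 0, 0)
VC(e12, invoked at 22): max of VC(e11)=(0, 0, 2, 0), then +1 on thread W2 → (0, 0, 3, 0)
VC(e6, invoked at 10): max of VC(e5)=(0, 2, 0, 0), then +1 on thread W1 → (0, 3, 0, 0)
VC(e8, invoked at 13): max of VC(e5)=(0, 2, 0, 0), then +1 on thread W0 → (1, 2, 0, 0)
VC(e7, invoked at 12): max of VC(e5)=(0, 2, 0, 0), VC(e6)=(0, 3, 0, 0), then +1 on thread W1 → (0, 4, 0, 0)
VC(e10, invoked at 16): max of VC(e5)=(0, 2, 0, 0), VC(e8)=(1, 2, 0, 0), then +1 on thread W0 → (2, 2, 0, 0)
VC(e4, invoked at 7): max of VC(e2)=(0, 0, 0, 2), VC(e5)=(0, 2, 0, 0), then +1 on thread W3 → (0, 2, 0, 3)
target: VC(e10) = (2, 2, 0, 0)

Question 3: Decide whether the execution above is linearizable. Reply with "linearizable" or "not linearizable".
not linearizable

events 1..16 are fine; event 17 — the response of e9 at time 17 — makes the prefix non-linearizable
all 4 real-time-respecting orders fail — 7 completed atomic register operations, no legal replay
no completion choice of the 3 pending operations (e4, e7, e10) rescues it — every subset was tried
for example e1, e2, e3, e5, e6, e8, e9 (pending dropped) fails at step 7: e9 load() → 1 is not legal there
for example e1, e2, e3, e5, e6, e9, e8 (pending dropped) fails at step 6: e9 load() → 1 is not legal there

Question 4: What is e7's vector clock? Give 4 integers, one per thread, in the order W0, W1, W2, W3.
(0, 4, 0, 0)

invoked at 1, e1 has no predecessors; its own W3 bump gives (0, 0, 0, 1)
invoked at 14, e9 has no predecessors; its own W2 bump gives (0, 0, 1, 0)
invoked at 4, e3 has no predecessors; its own W1 bump gives (0, 1, 0, 0)
merge at e2 (invoked 3): VC(e1)=(0, 0, 0, 1), own-thread bump on W3 → (0, 0, 0, 2)
merge at e11 (invoked 19): VC(e9)=(0, 0, 1, 0), own-thread bump on W2 → (0, 0, 2, 0)
merge at e5 (invoked 8): VC(e3)=(0, 1, 0, 0), own-thread bump on W1 → (0, 2, 0, 0)
merge at e12 (invoked 22): VC(e11)=(0, 0, 2, 0), own-thread bump on W2 → (0, 0, 3, 0)
merge at e6 (invoked 10): VC(e5)=(0, 2, 0, 0), own-thread bump on W1 → (0, 3, 0, 0)
merge at e8 (invoked 13): VC(e5)=(0, 2, 0, 0), own-thread bump on W0 → (1, 2, 0, 0)
merge at e7 (invoked 12): VC(e5)=(0, 2, 0, 0), VC(e6)=(0, 3, 0, 0), own-thread bump on W1 → (0, 4, 0, 0)
merge at e10 (invoked 16): VC(e5)=(0, 2, 0, 0), VC(e8)=(1, 2, 0, 0), own-thread bump on W0 → (2, 2, 0, 0)
merge at e4 (invoked 7): VC(e2)=(0, 0, 0, 2), VC(e5)=(0, 2, 0, 0), own-thread bump on W3 → (0, 2, 0, 3)
target: VC(e7) = (0, 4, 0, 0)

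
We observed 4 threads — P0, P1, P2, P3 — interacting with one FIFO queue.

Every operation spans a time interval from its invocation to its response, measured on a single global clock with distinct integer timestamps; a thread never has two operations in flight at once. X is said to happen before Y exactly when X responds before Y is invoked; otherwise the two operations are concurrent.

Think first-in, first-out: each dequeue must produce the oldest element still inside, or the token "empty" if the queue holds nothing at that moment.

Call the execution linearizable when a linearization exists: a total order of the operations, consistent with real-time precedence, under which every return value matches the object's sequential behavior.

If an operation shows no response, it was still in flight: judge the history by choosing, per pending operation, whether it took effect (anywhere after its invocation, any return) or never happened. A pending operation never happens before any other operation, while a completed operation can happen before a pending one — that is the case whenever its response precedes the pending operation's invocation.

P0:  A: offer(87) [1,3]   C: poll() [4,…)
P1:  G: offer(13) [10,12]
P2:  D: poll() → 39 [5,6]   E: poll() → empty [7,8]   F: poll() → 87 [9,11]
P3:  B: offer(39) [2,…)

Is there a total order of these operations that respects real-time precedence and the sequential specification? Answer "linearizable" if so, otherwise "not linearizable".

not linearizable

through event 10 a valid linearization exists; event 11 (F responding at time 11) ends that
exhaustive check: the 4 completed FIFO queue ops admit one real-time order; illegal
include/drop combinations of the 3 pending operations (B, C, G) were all tried; none helps
take A, D, E, F (pending dropped): step 2 already fails, because D poll() → 39 cannot occur there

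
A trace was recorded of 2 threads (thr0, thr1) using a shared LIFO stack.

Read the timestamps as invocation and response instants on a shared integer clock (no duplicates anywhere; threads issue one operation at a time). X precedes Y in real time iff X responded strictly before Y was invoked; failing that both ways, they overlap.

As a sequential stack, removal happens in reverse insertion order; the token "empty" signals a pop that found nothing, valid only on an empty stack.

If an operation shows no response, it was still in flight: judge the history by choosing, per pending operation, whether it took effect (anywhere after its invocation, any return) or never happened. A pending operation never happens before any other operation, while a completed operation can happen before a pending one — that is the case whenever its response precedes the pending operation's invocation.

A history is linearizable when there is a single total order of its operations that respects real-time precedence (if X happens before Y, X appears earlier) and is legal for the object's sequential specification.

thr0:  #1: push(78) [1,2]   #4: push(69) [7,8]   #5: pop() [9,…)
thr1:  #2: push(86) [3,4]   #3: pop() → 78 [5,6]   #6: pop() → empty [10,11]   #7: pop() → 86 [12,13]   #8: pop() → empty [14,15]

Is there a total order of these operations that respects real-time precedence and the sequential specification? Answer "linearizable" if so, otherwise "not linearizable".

not linearizable

already the first 6 events (up to #3's response at time 6) admit no linearization; the first 5 still do
one real-time candidate order over the 3 completed operations — the LIFO stack replay rejects it
take #1, #2, #3: step 3 already fails, because #3 pop() → 78 cannot occur there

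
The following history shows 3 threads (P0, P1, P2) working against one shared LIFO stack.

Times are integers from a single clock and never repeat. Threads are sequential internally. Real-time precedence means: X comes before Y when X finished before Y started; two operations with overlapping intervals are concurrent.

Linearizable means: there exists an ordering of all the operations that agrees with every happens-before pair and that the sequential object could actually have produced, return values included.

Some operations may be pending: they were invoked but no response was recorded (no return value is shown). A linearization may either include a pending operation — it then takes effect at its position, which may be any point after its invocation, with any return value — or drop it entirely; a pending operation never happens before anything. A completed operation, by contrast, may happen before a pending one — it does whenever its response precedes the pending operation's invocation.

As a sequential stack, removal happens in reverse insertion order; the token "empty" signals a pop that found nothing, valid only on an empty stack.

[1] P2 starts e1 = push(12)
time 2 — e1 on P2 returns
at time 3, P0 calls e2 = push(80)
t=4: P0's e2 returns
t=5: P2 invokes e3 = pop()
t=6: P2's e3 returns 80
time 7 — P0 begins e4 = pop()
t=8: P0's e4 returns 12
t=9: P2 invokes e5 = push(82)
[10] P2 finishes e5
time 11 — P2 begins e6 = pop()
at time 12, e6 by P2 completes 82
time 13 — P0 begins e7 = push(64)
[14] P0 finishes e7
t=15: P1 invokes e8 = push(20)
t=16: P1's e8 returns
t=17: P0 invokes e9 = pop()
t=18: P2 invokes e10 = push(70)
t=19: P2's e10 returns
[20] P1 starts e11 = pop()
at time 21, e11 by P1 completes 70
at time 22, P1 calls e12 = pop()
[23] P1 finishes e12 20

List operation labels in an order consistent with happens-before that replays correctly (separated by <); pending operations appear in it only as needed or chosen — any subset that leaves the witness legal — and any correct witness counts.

e1 < e2 < e3 < e4 < e5 < e6 < e7 < e8 < e10 < e11 < e12

1. e1 push(12), leaving stack <12>
2. e2 push(80), leaving stack <12,80>
3. e3 pop() → 80, leaving stack <12>
4. e4 pop() → 12, leaving stack <>
5. e5 push(82), leaving stack <82>
6. e6 pop() → 82, leaving stack <>
7. e7 push(64), leaving stack <64>
8. e8 push(20), leaving stack <64,20>
9. e10 push(70), leaving stack <64,20,70>
10. e11 pop() → 70, leaving stack <64,20>
11. e12 pop() → 20, leaving stack <64>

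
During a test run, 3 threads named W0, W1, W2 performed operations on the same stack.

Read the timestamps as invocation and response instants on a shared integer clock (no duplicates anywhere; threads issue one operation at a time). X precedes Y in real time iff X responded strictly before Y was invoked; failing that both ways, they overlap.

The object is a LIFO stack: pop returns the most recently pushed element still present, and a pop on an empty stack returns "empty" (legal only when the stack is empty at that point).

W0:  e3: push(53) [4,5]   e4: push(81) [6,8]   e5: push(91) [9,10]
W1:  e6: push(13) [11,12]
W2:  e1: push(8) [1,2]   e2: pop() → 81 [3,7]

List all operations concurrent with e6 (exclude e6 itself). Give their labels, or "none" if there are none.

concurrent with e6 ([11,12]): every op whose interval crosses 11..12
e1 [1,2]: before
e2 [3,7]: before
e3 [4,5]: before
e4 [6,8]: before
e5 [9,10]: before

none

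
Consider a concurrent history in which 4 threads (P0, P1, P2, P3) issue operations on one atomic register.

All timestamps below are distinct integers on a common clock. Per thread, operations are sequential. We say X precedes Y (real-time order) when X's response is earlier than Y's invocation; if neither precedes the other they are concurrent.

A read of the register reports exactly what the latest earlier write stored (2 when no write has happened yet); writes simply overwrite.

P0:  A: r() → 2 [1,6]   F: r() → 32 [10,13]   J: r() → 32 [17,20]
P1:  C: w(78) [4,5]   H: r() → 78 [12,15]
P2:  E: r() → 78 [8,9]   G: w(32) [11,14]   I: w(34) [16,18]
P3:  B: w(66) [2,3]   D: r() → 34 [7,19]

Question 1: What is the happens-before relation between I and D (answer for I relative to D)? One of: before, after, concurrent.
concurrent

I spans [16,18], D spans [7,19]
the intervals overlap in both directions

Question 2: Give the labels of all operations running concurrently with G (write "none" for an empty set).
D, F, H

G spans [11,14]; an op avoiding the whole window 11..14 is ordered, any other is concurrent
A [1,6]: before
B [2,3]: before
C [4,5]: before
D [7,19]: concurrent
E [8,9]: before
F [10,13]: concurrent
H [12,15]: concurrent
I [16,18]: after
J [17,20]: after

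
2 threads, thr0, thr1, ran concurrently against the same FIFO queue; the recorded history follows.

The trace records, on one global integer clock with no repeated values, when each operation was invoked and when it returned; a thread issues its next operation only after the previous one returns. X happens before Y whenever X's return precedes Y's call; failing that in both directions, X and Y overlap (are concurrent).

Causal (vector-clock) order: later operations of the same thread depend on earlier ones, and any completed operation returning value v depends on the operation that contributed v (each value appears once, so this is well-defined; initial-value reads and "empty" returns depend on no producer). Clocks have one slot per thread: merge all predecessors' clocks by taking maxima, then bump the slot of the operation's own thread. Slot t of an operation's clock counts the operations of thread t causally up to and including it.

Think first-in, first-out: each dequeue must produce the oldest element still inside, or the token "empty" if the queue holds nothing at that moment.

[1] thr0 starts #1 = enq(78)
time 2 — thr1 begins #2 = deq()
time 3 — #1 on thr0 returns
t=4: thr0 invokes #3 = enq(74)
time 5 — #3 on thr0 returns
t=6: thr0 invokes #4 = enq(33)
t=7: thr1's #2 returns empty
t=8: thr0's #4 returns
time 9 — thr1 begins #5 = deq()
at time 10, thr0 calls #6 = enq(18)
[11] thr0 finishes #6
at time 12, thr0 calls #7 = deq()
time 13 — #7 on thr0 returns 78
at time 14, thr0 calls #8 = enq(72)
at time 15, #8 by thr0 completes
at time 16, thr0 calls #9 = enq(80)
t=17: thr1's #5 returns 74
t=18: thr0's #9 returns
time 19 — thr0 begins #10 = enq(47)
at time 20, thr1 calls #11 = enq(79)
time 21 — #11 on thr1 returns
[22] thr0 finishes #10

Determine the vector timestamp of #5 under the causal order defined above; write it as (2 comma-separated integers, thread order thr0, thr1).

root op #2, invoked 2: fresh clock plus thr1's own tick → (0, 1)
root op #1, invoked 1: fresh clock plus thr0's own tick → (1, 0)
#3 (invocation 4): componentwise max over VC(#1)=(1, 0), +1 at thr0, giving (2, 0)
#4 (invocation 6): componentwise max over VC(#3)=(2, 0), +1 at thr0, giving (3, 0)
#5 (invocation 9): componentwise max over VC(#2)=(0, 1), VC(#3)=(2, 0), +1 at thr1, giving (2, 2)
#6 (invocation 10): componentwise max over VC(#4)=(3, 0), +1 at thr0, giving (4, 0)
#11 (invocation 20): componentwise max over VC(#5)=(2, 2), +1 at thr1, giving (2, 3)
#7 (invocation 12): componentwise max over VC(#1)=(1, 0), VC(#6)=(4, 0), +1 at thr0, giving (5, 0)
#8 (invocation 14): componentwise max over VC(#7)=(5, 0), +1 at thr0, giving (6, 0)
#9 (invocation 16): componentwise max over VC(#8)=(6, 0), +1 at thr0, giving (7, 0)
#10 (invocation 19): componentwise max over VC(#9)=(7, 0), +1 at thr0, giving (8, 0)
target: VC(#5) = (2, 2)

(2, 2)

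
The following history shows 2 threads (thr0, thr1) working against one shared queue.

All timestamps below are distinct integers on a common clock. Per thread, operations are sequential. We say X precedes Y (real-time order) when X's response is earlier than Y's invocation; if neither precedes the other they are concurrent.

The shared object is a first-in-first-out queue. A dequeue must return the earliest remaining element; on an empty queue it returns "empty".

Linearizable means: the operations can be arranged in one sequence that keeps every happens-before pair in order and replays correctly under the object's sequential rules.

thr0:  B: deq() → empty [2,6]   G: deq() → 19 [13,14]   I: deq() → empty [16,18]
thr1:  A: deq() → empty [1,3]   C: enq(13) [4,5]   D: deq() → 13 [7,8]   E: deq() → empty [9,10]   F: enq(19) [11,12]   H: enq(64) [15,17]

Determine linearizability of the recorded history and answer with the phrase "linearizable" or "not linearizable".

linearizable

one valid linearization: A, B, C, D, E, F, G, I, H
after step 1 (A deq() → empty): queue <>
after step 2 (B deq() → empty): queue <>
after step 3 (C enq(13)): queue <13>
after step 4 (D deq() → 13): queue <>
after step 5 (E deq() → empty): queue <>
after step 6 (F enq(19)): queue <19>
after step 7 (G deq() → 19): queue <>
after step 8 (I deq() → empty): queue <>
after step 9 (H enq(64)): queue <64>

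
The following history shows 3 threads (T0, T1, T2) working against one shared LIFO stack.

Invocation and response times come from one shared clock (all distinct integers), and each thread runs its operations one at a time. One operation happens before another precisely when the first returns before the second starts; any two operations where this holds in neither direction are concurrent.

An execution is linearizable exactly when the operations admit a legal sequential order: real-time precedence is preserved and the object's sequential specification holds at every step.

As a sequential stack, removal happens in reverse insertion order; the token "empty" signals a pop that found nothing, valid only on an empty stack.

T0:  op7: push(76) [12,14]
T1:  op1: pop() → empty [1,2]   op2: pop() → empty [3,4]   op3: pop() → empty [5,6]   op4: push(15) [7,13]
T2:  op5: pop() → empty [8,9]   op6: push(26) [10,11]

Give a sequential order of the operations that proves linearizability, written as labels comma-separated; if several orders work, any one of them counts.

after step 1 (op1 pop() → empty): stack <>
after step 2 (op2 pop() → empty): stack <>
after step 3 (op3 pop() → empty): stack <>
after step 4 (op5 pop() → empty): stack <>
after step 5 (op4 push(15)): stack <15>
after step 6 (op6 push(26)): stack <15,26>
after step 7 (op7 push(76)): stack <15,26,76>

op1, op2, op3, op5, op4, op6, op7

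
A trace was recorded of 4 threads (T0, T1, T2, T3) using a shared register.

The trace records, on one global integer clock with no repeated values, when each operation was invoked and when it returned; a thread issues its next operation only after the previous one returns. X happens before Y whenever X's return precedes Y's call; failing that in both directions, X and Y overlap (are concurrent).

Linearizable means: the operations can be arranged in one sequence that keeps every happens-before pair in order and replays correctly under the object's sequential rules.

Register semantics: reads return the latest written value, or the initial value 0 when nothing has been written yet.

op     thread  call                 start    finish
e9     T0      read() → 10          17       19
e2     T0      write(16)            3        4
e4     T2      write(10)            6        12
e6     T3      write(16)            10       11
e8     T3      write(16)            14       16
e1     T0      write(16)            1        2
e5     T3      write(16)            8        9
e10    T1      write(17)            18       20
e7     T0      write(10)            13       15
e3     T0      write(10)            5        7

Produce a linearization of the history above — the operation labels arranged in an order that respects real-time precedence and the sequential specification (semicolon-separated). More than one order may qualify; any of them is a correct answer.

after step 1 (e1 write(16)): value 16
after step 2 (e2 write(16)): value 16
after step 3 (e3 write(10)): value 10
after step 4 (e4 write(10)): value 10
after step 5 (e5 write(16)): value 16
after step 6 (e6 write(16)): value 16
after step 7 (e8 write(16)): value 16
after step 8 (e7 write(10)): value 10
after step 9 (e9 read() → 10): value 10
after step 10 (e10 write(17)): value 17

e1; e2; e3; e4; e5; e6; e8; e7; e9; e10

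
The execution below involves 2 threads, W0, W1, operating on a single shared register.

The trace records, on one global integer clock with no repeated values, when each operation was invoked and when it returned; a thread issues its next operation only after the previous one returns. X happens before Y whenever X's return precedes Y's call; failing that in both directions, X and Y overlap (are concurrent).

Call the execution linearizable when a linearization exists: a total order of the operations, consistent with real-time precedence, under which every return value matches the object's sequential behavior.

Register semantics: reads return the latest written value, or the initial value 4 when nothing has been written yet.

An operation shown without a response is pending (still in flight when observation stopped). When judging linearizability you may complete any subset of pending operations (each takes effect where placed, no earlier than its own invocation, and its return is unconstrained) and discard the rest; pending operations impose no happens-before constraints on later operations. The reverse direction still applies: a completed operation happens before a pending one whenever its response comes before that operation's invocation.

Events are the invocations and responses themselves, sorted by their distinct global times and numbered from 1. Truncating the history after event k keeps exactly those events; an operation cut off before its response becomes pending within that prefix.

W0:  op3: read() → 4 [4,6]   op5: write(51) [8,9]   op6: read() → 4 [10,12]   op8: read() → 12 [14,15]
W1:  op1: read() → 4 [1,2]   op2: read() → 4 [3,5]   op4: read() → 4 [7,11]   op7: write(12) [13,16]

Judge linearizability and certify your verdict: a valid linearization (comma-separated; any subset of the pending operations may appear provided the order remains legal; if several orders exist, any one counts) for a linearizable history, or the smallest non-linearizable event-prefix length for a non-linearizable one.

events 1..11 are fine; event 12 — the response of op6 at time 12 — makes the prefix non-linearizable
all 6 real-time-respecting orders fail — 6 completed register operations, no legal replay
one such order, op1, op2, op3, op4, op5, op6, breaks at step 6 where op6 read() → 4 is illegal
one such order, op1, op2, op3, op5, op4, op6, breaks at step 5 where op4 read() → 4 is illegal

not linearizable — minimal violating prefix: 12 events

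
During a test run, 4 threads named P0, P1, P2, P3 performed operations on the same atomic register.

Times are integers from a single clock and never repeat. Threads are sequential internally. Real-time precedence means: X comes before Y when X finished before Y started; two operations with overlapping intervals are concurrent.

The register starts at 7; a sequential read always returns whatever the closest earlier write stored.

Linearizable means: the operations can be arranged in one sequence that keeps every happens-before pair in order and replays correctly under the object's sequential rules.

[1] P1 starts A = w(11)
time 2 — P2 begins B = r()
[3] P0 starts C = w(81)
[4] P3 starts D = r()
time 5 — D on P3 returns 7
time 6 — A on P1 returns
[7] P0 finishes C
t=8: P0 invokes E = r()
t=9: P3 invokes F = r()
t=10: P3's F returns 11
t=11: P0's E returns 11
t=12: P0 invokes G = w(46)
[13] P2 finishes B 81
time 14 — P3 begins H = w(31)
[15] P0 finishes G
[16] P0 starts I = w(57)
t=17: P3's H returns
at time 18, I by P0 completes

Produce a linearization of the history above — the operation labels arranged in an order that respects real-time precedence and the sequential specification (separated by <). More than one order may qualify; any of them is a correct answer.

D < C < B < A < E < F < G < H < I

after step 1 (D r() → 7): value 7
after step 2 (C w(81)): value 81
after step 3 (B r() → 81): value 81
after step 4 (A w(11)): value 11
after step 5 (E r() → 11): value 11
after step 6 (F r() → 11): value 11
after step 7 (G w(46)): value 46
after step 8 (H w(31)): value 31
after step 9 (I w(57)): value 57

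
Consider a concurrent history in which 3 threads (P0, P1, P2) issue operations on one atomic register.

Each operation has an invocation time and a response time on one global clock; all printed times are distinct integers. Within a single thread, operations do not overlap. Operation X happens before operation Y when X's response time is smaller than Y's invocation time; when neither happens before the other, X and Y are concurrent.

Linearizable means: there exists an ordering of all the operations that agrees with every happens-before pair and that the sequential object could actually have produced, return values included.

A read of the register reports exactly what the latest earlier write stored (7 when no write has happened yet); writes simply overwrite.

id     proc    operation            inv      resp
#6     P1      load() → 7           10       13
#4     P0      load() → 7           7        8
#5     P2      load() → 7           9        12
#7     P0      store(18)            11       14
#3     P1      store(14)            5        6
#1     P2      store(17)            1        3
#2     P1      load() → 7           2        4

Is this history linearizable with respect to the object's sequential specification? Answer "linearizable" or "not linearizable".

not linearizable

through event 7 a valid linearization exists; event 8 (#4 responding at time 8) ends that
no legal order exists: 2 real-time-consistent candidates over 4 completed atomic register operations, all rejected
sample order #1, #2, #3, #4 stalls at step 2 — #2 load() → 7 has no legal effect
sample order #2, #1, #3, #4 stalls at step 4 — #4 load() → 7 has no legal effect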